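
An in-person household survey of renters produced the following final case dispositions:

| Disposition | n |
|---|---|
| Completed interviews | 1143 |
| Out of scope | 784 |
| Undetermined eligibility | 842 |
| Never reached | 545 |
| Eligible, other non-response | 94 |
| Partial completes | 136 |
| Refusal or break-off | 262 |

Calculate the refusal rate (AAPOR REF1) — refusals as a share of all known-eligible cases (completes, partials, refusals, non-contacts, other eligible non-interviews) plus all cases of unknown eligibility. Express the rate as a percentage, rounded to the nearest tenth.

Numerator: 262
Denom: 1143 + 136 + 262 + 545 + 94 + 842 = 3022
REF1 = 262 / 3022 = 0.0867

8.7%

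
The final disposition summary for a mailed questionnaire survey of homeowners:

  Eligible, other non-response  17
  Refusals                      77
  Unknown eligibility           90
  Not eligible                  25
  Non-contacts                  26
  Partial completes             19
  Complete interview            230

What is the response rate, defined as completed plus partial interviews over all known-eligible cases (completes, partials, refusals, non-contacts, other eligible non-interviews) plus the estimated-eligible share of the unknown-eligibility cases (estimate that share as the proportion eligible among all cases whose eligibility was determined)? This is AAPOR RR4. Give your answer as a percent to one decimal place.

Numerator = 230 + 19 = 249
Eligible (known) = 230 + 19 + 77 + 26 + 17 = 369
e = 369 / (369 + 25) = 369 / 394 = 0.9365
Eligible share of unknowns = 0.9365 × 90 = 84.28
Denom = 369 + 84.28 = 453.28
RR4 = 249 / 453.28 = 0.5493

54.9%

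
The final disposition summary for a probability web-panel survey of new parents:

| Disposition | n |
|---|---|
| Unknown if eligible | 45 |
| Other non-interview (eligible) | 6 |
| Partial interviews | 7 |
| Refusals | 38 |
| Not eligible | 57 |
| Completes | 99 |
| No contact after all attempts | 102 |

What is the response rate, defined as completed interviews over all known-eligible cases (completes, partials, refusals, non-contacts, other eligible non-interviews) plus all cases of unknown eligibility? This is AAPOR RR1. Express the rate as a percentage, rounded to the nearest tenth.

33.3%

Numerator → 99
Base → 99 + 7 + 38 + 102 + 6 + 45 = 297
RR1 = 99 / 297 = 0.3333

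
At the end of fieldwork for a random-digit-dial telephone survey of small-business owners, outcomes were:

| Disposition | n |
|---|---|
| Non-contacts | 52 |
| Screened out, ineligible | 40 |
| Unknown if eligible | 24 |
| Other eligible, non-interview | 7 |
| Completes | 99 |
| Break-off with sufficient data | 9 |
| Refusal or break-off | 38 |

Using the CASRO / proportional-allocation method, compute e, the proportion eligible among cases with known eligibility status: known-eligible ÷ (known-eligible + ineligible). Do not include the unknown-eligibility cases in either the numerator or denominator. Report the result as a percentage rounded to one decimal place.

83.7%

Determined eligible → 99 + 9 + 38 + 52 + 7 = 205
e = 205 / (205 + 40) = 205 / 245 = 0.8367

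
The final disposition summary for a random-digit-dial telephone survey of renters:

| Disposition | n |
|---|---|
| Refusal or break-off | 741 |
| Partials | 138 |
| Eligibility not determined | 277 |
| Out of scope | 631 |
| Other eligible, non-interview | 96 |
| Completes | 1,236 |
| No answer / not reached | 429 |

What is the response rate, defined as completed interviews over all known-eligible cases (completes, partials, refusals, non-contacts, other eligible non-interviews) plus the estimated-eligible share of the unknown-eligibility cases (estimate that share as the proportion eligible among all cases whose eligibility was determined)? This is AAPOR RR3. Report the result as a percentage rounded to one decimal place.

43.2%

Top: 1236
Eligible (known): 1236 + 138 + 741 + 429 + 96 = 2640
e = 2640 / (2640 + 631) = 2640 / 3271 = 0.8071
Estimated eligible among unknowns: 0.8071 × 277 = 223.57
Denominator: 2640 + 223.57 = 2863.57
RR3 = 1236 / 2863.57 = 0.4316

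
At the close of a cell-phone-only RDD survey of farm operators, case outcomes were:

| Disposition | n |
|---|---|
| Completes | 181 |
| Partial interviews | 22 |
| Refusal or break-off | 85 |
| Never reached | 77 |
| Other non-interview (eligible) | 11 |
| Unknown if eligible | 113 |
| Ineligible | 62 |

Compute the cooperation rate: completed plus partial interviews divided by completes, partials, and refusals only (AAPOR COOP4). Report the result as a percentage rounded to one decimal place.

Num = 181 + 22 = 203
Denom = 181 + 22 + 85 = 288
COOP4 = 203 / 288 = 0.7049

70.5%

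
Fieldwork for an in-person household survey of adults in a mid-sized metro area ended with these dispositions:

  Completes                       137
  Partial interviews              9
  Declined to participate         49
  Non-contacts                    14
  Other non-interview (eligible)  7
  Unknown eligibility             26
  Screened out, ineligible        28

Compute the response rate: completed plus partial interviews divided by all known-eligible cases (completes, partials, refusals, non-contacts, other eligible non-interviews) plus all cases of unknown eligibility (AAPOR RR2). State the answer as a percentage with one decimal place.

60.3%

Numerator: 137 + 9 = 146
Base: 137 + 9 + 49 + 14 + 7 + 26 = 242
RR2 = 146 / 242 = 0.6033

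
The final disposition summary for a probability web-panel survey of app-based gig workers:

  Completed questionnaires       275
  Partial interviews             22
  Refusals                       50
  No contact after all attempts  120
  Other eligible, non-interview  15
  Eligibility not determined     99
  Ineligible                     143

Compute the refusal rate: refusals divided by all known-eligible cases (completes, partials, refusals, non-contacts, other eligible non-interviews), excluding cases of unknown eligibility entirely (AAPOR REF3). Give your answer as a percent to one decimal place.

Numerator = 50
Denominator = 275 + 22 + 50 + 120 + 15 = 482
REF3 = 50 / 482 = 0.1037

10.4%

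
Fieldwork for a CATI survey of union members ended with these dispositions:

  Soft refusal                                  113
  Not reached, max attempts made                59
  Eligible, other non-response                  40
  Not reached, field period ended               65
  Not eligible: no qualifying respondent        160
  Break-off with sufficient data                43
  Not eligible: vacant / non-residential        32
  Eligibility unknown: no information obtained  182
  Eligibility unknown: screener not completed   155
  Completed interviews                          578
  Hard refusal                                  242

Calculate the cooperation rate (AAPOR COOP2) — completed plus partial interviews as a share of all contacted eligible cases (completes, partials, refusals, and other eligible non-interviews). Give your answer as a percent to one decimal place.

Declined to participate = 242 + 113 = 355
No answer / not reached = 65 + 59 = 124
Eligibility not determined = 155 + 182 = 337
Ineligible = 160 + 32 = 192
Num = 578 + 43 = 621
Denom = 578 + 43 + 355 + 40 = 1016
COOP2 = 621 / 1016 = 0.6112

61.1%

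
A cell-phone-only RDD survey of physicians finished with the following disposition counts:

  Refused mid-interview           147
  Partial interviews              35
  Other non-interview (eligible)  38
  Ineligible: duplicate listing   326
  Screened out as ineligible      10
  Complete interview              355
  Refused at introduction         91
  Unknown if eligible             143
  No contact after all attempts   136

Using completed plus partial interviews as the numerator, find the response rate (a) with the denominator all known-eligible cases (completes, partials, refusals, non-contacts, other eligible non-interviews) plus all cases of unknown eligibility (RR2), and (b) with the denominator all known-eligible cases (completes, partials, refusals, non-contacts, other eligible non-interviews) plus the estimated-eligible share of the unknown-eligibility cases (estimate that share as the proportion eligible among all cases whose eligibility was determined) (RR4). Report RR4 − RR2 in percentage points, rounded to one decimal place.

1.9

Refused = 91 + 147 = 238
Screened out, ineligible = 10 + 326 = 336
Top → 355 + 35 = 390
Base → 355 + 35 + 238 + 136 + 38 + 143 = 945
RR2 = 390 / 945 = 0.4127
Determined eligible → 355 + 35 + 238 + 136 + 38 = 802
e = 802 / (802 + 336) = 802 / 1138 = 0.7047
e × U → 0.7047 × 143 = 100.77
Base → 802 + 100.77 = 902.77
RR4 = 390 / 902.77 = 0.4320
Difference = 43.20 − 41.27 = 1.93 percentage points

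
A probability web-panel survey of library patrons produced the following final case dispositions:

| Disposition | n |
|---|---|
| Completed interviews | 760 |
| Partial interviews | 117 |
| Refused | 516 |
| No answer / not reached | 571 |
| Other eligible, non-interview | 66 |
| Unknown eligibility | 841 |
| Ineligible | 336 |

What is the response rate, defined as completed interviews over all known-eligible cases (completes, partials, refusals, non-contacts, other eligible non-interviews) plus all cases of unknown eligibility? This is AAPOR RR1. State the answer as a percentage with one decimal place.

26.5%

Numerator: 760
Base: 760 + 117 + 516 + 571 + 66 + 841 = 2871
RR1 = 760 / 2871 = 0.2647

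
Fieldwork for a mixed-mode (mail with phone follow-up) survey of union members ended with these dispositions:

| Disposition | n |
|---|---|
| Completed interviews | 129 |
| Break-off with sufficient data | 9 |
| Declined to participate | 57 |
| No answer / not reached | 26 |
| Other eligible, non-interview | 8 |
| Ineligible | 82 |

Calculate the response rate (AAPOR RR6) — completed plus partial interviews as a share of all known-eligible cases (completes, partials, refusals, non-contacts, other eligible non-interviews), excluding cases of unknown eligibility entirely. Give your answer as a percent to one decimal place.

60.3%

Top: 129 + 9 = 138
Base: 129 + 9 + 57 + 26 + 8 = 229
RR6 = 138 / 229 = 0.6026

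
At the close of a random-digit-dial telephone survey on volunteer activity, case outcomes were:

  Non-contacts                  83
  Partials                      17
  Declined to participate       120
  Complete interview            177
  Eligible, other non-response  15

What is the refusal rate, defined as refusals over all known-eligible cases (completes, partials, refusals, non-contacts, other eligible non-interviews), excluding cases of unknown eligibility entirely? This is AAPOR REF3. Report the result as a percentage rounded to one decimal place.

Numerator → 120
Denominator → 177 + 17 + 120 + 83 + 15 = 412
REF3 = 120 / 412 = 0.2913

29.1%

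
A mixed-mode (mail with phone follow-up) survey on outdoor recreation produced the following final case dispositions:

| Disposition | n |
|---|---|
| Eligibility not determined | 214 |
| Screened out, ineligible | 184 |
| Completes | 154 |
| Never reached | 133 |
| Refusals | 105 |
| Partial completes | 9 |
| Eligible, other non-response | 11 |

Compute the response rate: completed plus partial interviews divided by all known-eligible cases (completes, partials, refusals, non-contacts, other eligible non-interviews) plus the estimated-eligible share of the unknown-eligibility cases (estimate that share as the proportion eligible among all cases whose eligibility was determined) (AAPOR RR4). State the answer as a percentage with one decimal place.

29.1%

Top → 154 + 9 = 163
Eligible (known) → 154 + 9 + 105 + 133 + 11 = 412
e = 412 / (412 + 184) = 412 / 596 = 0.6913
Eligible share of unknowns → 0.6913 × 214 = 147.94
Denom → 412 + 147.94 = 559.94
RR4 = 163 / 559.94 = 0.2911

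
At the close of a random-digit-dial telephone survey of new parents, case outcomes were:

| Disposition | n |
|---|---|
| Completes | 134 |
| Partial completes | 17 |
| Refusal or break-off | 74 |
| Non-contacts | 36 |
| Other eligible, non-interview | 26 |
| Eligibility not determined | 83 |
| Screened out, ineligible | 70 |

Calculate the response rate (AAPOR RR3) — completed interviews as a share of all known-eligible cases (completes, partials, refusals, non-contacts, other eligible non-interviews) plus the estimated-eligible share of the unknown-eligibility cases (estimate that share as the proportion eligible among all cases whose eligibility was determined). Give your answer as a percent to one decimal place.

Numerator = 134
Determined eligible = 134 + 17 + 74 + 36 + 26 = 287
e = 287 / (287 + 70) = 287 / 357 = 0.8039
Estimated eligible among unknowns = 0.8039 × 83 = 66.72
Denom = 287 + 66.72 = 353.72
RR3 = 134 / 353.72 = 0.3788

37.9%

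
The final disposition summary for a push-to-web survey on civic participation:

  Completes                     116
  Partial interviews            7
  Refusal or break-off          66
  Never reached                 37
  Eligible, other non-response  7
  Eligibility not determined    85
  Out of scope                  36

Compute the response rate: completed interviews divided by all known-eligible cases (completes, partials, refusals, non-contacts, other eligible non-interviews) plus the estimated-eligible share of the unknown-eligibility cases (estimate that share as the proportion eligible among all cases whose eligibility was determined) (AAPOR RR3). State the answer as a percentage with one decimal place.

37.8%

Num → 116
Determined eligible → 116 + 7 + 66 + 37 + 7 = 233
e = 233 / (233 + 36) = 233 / 269 = 0.8662
Eligible share of unknowns → 0.8662 × 85 = 73.63
Base → 233 + 73.63 = 306.63
RR3 = 116 / 306.63 = 0.3783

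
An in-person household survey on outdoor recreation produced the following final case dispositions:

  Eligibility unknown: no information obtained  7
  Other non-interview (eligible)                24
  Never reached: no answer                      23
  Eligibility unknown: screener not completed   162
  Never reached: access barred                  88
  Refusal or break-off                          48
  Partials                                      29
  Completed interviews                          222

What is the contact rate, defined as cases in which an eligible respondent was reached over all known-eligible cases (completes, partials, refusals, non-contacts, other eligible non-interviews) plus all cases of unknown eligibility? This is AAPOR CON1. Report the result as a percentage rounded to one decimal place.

Never reached = 23 + 88 = 111
Undetermined eligibility = 162 + 7 = 169
Numerator: 222 + 29 + 48 + 24 = 323
Denominator: 222 + 29 + 48 + 111 + 24 + 169 = 603
CON1 = 323 / 603 = 0.5357

53.6%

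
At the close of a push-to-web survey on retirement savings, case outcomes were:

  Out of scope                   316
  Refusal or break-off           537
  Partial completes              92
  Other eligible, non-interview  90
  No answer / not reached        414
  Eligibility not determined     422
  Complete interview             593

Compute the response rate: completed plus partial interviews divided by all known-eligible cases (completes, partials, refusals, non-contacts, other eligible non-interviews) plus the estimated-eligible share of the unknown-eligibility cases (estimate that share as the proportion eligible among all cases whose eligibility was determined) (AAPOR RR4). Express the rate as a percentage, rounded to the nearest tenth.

32.9%

Top → 593 + 92 = 685
Determined eligible → 593 + 92 + 537 + 414 + 90 = 1726
e = 1726 / (1726 + 316) = 1726 / 2042 = 0.8452
Estimated eligible among unknowns → 0.8452 × 422 = 356.67
Denom → 1726 + 356.67 = 2082.67
RR4 = 685 / 2082.67 = 0.3289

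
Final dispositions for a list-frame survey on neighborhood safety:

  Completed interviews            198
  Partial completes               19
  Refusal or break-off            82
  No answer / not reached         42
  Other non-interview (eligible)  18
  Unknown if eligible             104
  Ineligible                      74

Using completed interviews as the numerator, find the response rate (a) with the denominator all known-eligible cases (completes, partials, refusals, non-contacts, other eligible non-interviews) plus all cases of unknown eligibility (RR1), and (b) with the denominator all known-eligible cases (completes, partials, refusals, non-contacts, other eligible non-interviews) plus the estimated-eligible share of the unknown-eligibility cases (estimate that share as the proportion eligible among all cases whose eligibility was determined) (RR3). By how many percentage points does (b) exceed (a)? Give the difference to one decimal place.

1.7

Num: 198
Denom: 198 + 19 + 82 + 42 + 18 + 104 = 463
RR1 = 198 / 463 = 0.4276
Known eligible: 198 + 19 + 82 + 42 + 18 = 359
e = 359 / (359 + 74) = 359 / 433 = 0.8291
Eligible share of unknowns: 0.8291 × 104 = 86.23
Denom: 359 + 86.23 = 445.23
RR3 = 198 / 445.23 = 0.4447
Difference = 44.47 − 42.76 = 1.71 percentage points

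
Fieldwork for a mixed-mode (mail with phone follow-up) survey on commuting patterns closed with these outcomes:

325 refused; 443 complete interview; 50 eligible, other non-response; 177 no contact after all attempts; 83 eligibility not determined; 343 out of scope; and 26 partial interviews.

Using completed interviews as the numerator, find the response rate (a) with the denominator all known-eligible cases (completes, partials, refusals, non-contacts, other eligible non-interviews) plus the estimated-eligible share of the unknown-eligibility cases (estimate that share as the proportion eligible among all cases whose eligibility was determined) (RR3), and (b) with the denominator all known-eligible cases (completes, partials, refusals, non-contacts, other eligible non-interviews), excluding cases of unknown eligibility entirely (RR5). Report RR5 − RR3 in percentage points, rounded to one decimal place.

2.5

Num = 443
Eligible (known) = 443 + 26 + 325 + 177 + 50 = 1021
e = 1021 / (1021 + 343) = 1021 / 1364 = 0.7485
e × U = 0.7485 × 83 = 62.13
Denominator = 1021 + 62.13 = 1083.13
RR3 = 443 / 1083.13 = 0.4090
Denominator = 443 + 26 + 325 + 177 + 50 = 1021
RR5 = 443 / 1021 = 0.4339
Difference = 43.39 − 40.90 = 2.49 percentage points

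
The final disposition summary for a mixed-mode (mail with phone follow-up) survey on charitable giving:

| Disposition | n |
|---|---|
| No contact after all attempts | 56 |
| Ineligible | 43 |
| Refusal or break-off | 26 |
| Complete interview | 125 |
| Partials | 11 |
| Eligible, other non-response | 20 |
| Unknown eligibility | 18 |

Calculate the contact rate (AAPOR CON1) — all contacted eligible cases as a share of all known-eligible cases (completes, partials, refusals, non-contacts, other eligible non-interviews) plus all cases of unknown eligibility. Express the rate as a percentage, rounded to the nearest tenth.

Num: 125 + 11 + 26 + 20 = 182
Base: 125 + 11 + 26 + 56 + 20 + 18 = 256
CON1 = 182 / 256 = 0.7109

71.1%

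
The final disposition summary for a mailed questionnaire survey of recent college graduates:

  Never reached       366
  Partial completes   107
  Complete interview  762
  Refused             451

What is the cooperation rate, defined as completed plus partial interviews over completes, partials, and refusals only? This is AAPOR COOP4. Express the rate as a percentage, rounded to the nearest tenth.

65.8%

Top: 762 + 107 = 869
Base: 762 + 107 + 451 = 1320
COOP4 = 869 / 1320 = 0.6583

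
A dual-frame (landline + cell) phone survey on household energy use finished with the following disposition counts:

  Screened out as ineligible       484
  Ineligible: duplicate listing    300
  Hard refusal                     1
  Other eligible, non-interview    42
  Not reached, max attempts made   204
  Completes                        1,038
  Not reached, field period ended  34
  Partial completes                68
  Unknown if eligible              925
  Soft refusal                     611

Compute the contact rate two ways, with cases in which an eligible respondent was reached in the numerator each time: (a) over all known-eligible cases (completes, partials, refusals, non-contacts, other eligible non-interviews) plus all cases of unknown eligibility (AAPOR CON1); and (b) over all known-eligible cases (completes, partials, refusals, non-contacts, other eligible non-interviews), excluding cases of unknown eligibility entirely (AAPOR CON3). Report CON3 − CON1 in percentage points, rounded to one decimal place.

Refused = 1 + 611 = 612
Non-contacts = 34 + 204 = 238
Screened out, ineligible = 484 + 300 = 784
Num = 1038 + 68 + 612 + 42 = 1760
Base = 1038 + 68 + 612 + 238 + 42 + 925 = 2923
CON1 = 1760 / 2923 = 0.6021
Base = 1038 + 68 + 612 + 238 + 42 = 1998
CON3 = 1760 / 1998 = 0.8809
Difference = 88.09 − 60.21 = 27.88 percentage points

27.9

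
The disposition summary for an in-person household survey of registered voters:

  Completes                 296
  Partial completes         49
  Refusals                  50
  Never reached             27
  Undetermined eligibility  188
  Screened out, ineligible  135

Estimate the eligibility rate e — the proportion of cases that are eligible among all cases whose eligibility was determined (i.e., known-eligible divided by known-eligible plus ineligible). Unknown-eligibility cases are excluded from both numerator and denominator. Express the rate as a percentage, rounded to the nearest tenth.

75.8%

Eligible (known): 296 + 49 + 50 + 27 = 422
e = 422 / (422 + 135) = 422 / 557 = 0.7576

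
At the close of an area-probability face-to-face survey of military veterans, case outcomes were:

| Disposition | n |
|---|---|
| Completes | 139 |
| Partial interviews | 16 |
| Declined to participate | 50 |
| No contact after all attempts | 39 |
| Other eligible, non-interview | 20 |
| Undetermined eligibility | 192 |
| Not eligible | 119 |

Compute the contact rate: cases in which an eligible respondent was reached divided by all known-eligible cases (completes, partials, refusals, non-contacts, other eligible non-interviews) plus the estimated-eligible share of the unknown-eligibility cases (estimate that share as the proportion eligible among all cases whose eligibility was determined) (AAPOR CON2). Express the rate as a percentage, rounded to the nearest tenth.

56.8%

Num: 139 + 16 + 50 + 20 = 225
Eligible (known): 139 + 16 + 50 + 39 + 20 = 264
e = 264 / (264 + 119) = 264 / 383 = 0.6893
e × U: 0.6893 × 192 = 132.35
Denom: 264 + 132.35 = 396.35
CON2 = 225 / 396.35 = 0.5677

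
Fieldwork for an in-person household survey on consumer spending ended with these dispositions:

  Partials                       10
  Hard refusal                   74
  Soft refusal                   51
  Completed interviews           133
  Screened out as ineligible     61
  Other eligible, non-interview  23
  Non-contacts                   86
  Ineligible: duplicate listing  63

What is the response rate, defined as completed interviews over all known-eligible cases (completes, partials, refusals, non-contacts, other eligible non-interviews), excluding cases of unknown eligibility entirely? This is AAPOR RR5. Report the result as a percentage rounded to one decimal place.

Refusal or break-off = 74 + 51 = 125
Out of scope = 61 + 63 = 124
Num: 133
Base: 133 + 10 + 125 + 86 + 23 = 377
RR5 = 133 / 377 = 0.3528

35.3%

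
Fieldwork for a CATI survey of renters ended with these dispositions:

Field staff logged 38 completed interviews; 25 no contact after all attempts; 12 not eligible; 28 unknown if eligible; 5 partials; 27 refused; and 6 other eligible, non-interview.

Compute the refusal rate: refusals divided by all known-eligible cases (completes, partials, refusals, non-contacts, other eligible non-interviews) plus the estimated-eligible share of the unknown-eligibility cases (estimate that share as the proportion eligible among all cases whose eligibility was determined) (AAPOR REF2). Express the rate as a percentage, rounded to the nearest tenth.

Numerator = 27
Known eligible = 38 + 5 + 27 + 25 + 6 = 101
e = 101 / (101 + 12) = 101 / 113 = 0.8938
Estimated eligible among unknowns = 0.8938 × 28 = 25.03
Denominator = 101 + 25.03 = 126.03
REF2 = 27 / 126.03 = 0.2142

21.4%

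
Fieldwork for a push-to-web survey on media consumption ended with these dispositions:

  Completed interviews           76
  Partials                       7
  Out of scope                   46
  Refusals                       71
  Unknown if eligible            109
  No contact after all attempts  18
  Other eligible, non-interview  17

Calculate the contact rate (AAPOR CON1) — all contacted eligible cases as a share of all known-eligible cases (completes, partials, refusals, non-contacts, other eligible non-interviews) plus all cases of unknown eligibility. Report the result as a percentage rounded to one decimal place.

Numerator → 76 + 7 + 71 + 17 = 171
Denominator → 76 + 7 + 71 + 18 + 17 + 109 = 298
CON1 = 171 / 298 = 0.5738

57.4%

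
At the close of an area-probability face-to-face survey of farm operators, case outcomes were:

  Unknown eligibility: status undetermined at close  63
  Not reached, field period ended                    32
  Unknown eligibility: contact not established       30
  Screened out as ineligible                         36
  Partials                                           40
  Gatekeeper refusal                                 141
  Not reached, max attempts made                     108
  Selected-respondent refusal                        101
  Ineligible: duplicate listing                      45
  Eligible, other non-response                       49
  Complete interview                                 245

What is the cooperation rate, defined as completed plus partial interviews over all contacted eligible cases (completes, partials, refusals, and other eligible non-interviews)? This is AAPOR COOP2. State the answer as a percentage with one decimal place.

Refusals = 141 + 101 = 242
Non-contacts = 32 + 108 = 140
Undetermined eligibility = 30 + 63 = 93
Out of scope = 36 + 45 = 81
Numerator → 245 + 40 = 285
Base → 245 + 40 + 242 + 49 = 576
COOP2 = 285 / 576 = 0.4948

49.5%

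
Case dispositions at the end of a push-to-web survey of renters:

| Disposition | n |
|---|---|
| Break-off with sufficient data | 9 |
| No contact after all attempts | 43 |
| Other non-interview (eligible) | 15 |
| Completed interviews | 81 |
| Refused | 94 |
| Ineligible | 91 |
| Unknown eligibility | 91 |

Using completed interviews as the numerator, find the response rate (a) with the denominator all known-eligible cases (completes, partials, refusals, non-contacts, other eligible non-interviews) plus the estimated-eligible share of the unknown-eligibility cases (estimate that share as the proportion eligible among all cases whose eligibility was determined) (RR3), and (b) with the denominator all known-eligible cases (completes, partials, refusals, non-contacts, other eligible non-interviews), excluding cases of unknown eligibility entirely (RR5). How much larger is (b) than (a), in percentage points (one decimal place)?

Numerator: 81
Eligible (known): 81 + 9 + 94 + 43 + 15 = 242
e = 242 / (242 + 91) = 242 / 333 = 0.7267
Eligible share of unknowns: 0.7267 × 91 = 66.13
Denominator: 242 + 66.13 = 308.13
RR3 = 81 / 308.13 = 0.2629
Denominator: 81 + 9 + 94 + 43 + 15 = 242
RR5 = 81 / 242 = 0.3347
Difference = 33.47 − 26.29 = 7.18 percentage points

7.2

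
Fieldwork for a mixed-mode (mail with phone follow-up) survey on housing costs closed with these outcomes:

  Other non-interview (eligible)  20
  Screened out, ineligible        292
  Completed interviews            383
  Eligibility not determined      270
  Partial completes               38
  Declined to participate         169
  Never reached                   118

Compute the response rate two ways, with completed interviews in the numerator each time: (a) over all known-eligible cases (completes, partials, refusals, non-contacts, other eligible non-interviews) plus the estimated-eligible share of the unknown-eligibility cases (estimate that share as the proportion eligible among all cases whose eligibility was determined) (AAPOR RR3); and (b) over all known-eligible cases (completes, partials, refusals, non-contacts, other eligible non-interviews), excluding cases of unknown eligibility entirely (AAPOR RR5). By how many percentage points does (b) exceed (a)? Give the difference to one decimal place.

11.0

Num: 383
Determined eligible: 383 + 38 + 169 + 118 + 20 = 728
e = 728 / (728 + 292) = 728 / 1020 = 0.7137
e × U: 0.7137 × 270 = 192.70
Denom: 728 + 192.70 = 920.70
RR3 = 383 / 920.70 = 0.4160
Denom: 383 + 38 + 169 + 118 + 20 = 728
RR5 = 383 / 728 = 0.5261
Difference = 52.61 − 41.60 = 11.01 percentage points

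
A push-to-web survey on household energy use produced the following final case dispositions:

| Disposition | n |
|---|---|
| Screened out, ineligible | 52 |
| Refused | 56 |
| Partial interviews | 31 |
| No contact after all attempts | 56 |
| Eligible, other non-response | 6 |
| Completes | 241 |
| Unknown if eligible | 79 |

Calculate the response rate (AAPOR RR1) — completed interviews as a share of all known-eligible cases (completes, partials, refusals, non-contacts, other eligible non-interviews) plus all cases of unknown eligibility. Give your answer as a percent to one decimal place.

51.4%

Num → 241
Base → 241 + 31 + 56 + 56 + 6 + 79 = 469
RR1 = 241 / 469 = 0.5139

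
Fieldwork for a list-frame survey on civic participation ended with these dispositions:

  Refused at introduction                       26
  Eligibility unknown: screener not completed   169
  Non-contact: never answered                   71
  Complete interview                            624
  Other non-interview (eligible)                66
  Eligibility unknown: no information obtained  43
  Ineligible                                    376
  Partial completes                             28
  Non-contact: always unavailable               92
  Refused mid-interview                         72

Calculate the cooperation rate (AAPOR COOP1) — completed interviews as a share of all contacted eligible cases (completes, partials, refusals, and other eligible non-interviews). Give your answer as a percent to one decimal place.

Refusal or break-off = 26 + 72 = 98
Never reached = 71 + 92 = 163
Eligibility not determined = 169 + 43 = 212
Num: 624
Denominator: 624 + 28 + 98 + 66 = 816
COOP1 = 624 / 816 = 0.7647

76.5%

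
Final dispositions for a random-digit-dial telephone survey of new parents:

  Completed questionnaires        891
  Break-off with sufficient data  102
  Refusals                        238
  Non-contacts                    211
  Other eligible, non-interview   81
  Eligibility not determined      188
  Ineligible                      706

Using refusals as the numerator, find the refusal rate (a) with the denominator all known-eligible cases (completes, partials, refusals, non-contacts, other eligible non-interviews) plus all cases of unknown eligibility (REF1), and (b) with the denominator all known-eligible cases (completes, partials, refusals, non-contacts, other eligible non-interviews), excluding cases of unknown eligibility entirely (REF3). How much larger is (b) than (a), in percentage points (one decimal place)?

1.7

Num = 238
Base = 891 + 102 + 238 + 211 + 81 + 188 = 1711
REF1 = 238 / 1711 = 0.1391
Base = 891 + 102 + 238 + 211 + 81 = 1523
REF3 = 238 / 1523 = 0.1563
Difference = 15.63 − 13.91 = 1.72 percentage points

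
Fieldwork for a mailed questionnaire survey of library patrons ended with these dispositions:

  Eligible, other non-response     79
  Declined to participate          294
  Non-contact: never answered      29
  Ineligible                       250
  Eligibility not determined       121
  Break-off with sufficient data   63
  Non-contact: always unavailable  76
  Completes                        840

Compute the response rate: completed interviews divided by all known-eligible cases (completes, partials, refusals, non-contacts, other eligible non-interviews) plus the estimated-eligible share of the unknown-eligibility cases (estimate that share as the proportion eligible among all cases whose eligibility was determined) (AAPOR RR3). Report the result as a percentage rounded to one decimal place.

Never reached = 29 + 76 = 105
Numerator = 840
Known eligible = 840 + 63 + 294 + 105 + 79 = 1381
e = 1381 / (1381 + 250) = 1381 / 1631 = 0.8467
Eligible share of unknowns = 0.8467 × 121 = 102.45
Base = 1381 + 102.45 = 1483.45
RR3 = 840 / 1483.45 = 0.5662

56.6%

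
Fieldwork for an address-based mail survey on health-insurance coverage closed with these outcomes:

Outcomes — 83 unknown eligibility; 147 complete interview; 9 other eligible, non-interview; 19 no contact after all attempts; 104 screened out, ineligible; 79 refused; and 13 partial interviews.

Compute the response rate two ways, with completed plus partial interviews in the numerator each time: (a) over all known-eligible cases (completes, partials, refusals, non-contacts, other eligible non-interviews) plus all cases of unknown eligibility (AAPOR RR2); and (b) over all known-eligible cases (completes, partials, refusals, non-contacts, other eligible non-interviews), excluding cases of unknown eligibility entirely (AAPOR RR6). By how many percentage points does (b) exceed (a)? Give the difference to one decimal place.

14.2

Top = 147 + 13 = 160
Denominator = 147 + 13 + 79 + 19 + 9 + 83 = 350
RR2 = 160 / 350 = 0.4571
Denominator = 147 + 13 + 79 + 19 + 9 = 267
RR6 = 160 / 267 = 0.5993
Difference = 59.93 − 45.71 = 14.22 percentage points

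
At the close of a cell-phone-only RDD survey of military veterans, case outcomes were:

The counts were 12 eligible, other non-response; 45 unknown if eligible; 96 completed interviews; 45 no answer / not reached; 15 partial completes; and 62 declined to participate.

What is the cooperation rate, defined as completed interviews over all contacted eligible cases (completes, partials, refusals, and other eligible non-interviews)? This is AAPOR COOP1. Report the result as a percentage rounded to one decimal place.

Numerator: 96
Denom: 96 + 15 + 62 + 12 = 185
COOP1 = 96 / 185 = 0.5189

51.9%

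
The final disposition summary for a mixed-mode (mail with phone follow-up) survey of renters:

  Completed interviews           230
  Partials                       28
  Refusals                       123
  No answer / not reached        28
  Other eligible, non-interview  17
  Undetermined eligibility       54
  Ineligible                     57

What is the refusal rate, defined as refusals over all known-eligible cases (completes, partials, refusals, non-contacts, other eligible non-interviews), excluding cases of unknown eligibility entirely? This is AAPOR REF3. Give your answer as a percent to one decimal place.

Num: 123
Base: 230 + 28 + 123 + 28 + 17 = 426
REF3 = 123 / 426 = 0.2887

28.9%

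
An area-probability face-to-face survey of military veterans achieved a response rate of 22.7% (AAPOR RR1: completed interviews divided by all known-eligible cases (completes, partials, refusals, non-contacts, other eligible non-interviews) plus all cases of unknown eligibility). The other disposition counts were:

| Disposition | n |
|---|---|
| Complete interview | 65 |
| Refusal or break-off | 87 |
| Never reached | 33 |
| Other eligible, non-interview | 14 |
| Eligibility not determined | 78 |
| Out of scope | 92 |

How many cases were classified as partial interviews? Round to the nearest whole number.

9

RR1 = 65 / D = 0.227
D = 65 / 0.227 = 286.3
Remaining denominator categories sum to 277
partial interviews = 286.3 − 277 ≈ 9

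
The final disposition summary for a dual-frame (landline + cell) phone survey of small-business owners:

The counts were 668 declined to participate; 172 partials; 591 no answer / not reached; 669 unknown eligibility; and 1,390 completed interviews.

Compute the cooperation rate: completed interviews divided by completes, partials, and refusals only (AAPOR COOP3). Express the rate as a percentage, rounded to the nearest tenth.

62.3%

Top = 1390
Denominator = 1390 + 172 + 668 = 2230
COOP3 = 1390 / 2230 = 0.6233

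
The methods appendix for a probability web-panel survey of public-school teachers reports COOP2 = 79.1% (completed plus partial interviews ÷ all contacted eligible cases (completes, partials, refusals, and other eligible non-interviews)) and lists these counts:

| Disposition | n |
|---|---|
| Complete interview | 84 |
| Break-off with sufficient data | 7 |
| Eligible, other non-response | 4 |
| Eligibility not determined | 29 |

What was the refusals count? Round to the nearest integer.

Top → 84 + 7 = 91
COOP2 = 91 / D = 0.791
D = 91 / 0.791 = 115.0
Remaining denominator categories sum to 95
refusals = 115.0 − 95 ≈ 20

20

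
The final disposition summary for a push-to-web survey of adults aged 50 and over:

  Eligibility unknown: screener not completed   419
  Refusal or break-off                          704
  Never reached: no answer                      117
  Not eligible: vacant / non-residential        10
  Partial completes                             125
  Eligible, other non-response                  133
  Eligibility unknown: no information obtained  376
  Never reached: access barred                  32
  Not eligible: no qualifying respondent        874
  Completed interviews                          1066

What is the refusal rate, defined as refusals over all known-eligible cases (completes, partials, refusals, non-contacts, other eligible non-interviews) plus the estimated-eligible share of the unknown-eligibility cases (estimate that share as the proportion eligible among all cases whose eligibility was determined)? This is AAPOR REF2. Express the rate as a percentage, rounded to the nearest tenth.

No answer / not reached = 117 + 32 = 149
Undetermined eligibility = 419 + 376 = 795
Not eligible = 874 + 10 = 884
Top: 704
Determined eligible: 1066 + 125 + 704 + 149 + 133 = 2177
e = 2177 / (2177 + 884) = 2177 / 3061 = 0.7112
Estimated eligible among unknowns: 0.7112 × 795 = 565.40
Base: 2177 + 565.40 = 2742.40
REF2 = 704 / 2742.40 = 0.2567

25.7%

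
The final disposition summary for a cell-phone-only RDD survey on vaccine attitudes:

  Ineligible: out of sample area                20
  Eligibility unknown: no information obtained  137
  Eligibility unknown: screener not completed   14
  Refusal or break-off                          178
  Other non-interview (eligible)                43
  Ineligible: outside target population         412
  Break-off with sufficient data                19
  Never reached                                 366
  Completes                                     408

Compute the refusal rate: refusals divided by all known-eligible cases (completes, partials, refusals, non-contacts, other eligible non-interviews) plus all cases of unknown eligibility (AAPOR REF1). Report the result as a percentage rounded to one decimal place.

Unknown eligibility = 14 + 137 = 151
Screened out, ineligible = 412 + 20 = 432
Numerator → 178
Denom → 408 + 19 + 178 + 366 + 43 + 151 = 1165
REF1 = 178 / 1165 = 0.1528

15.3%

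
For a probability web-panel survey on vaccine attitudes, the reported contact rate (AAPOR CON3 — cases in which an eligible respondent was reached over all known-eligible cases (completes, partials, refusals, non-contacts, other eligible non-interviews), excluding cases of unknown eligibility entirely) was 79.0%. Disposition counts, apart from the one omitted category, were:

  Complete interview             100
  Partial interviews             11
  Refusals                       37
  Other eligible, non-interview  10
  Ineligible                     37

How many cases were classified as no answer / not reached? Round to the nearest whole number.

Num = 100 + 11 + 37 + 10 = 158
CON3 = 158 / D = 0.790
D = 158 / 0.790 = 200.0
Other denominator terms total 158
no answer / not reached = 200.0 − 158 ≈ 42

42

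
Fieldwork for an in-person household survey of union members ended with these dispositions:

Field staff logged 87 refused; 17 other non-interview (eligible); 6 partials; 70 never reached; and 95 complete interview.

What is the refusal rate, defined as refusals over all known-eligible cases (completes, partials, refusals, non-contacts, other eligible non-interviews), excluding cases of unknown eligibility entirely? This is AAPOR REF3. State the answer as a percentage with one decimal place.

31.6%

Num → 87
Base → 95 + 6 + 87 + 70 + 17 = 275
REF3 = 87 / 275 = 0.3164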